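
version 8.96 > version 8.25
True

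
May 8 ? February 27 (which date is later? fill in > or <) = >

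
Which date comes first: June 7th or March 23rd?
March 23rd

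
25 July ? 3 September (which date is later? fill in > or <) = <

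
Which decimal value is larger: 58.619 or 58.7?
58.7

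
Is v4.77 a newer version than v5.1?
No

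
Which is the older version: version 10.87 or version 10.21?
version 10.21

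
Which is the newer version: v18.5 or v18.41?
v18.41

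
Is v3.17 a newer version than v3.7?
Yes. Version numbers are compared segment by segment as integers, not as decimals: minor version 17 > 7, so v3.17 > v3.7 (even though the decimal 3.17 < 3.7).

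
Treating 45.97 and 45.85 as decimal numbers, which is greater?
45.97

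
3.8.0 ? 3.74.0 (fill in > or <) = <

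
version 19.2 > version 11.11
True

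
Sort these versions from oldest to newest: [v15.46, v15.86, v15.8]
[v15.8, v15.46, v15.86]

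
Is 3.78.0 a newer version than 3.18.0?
Yes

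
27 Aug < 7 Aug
False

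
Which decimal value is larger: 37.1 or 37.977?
37.977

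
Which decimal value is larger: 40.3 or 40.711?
40.711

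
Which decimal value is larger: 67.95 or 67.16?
67.95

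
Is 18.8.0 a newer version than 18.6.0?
Yes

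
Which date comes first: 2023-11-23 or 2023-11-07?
2023-11-07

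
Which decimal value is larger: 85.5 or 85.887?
85.887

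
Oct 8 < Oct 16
True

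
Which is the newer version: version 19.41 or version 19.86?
version 19.86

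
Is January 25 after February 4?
No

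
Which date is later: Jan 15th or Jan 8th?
Jan 15th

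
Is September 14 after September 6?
Yes. Day 14 comes after day 6 in September — this is a date comparison, not a decimal one (the decimal 9.14 would be smaller than 9.6).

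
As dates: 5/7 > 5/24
False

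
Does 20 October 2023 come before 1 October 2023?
No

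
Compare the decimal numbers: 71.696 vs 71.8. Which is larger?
71.8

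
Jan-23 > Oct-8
False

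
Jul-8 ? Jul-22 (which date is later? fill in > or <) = <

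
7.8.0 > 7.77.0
False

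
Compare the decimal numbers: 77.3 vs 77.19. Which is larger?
77.3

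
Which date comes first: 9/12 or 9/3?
9/3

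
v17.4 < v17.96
True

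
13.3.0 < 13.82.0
True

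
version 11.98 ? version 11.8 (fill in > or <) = >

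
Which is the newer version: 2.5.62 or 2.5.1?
2.5.62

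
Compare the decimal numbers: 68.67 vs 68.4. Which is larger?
68.67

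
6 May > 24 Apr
True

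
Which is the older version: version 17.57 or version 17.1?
version 17.1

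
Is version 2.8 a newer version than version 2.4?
Yes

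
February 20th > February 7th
True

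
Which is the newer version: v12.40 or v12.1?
v12.40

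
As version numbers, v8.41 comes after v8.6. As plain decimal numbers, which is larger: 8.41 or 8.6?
8.6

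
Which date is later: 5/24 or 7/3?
7/3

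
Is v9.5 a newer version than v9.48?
No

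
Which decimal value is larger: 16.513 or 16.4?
16.513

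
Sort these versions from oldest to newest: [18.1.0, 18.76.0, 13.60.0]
[13.60.0, 18.1.0, 18.76.0]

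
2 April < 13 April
True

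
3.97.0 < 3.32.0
False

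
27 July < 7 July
False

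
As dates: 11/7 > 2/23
True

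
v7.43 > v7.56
False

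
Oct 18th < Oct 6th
False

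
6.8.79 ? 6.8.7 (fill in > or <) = >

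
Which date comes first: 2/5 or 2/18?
2/5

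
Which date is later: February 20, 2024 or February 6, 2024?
February 20, 2024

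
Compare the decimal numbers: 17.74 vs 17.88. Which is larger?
17.88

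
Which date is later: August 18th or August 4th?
August 18th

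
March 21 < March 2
False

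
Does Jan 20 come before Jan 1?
No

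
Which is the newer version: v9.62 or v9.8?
v9.62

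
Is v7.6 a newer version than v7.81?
No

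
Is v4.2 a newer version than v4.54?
No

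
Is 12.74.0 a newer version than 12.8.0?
Yes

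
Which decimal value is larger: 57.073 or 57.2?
57.2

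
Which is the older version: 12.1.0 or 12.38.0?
12.1.0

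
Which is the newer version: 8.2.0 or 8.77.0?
8.77.0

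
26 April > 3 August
False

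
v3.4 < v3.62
True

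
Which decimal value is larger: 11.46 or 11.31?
11.46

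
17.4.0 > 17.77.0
False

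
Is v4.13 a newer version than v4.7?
Yes. Version numbers are compared segment by segment as integers, not as decimals: minor version 13 > 7, so v4.13 > v4.7 (even though the decimal 4.13 < 4.7).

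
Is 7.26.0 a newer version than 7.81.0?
No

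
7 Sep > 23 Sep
False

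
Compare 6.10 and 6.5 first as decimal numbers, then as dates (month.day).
As decimals: 6.10 < 6.5. As dates: 6/10 is later than 6/5 (day 10 > day 5).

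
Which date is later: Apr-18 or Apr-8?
Apr-18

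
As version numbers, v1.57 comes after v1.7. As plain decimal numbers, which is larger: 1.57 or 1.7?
1.7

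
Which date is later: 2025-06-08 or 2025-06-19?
2025-06-19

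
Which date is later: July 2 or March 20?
July 2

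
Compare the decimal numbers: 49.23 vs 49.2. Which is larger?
49.23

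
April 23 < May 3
True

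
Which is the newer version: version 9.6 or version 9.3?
version 9.6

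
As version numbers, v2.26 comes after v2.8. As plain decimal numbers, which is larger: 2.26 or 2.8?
2.8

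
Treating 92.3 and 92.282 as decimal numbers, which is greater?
92.3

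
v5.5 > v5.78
False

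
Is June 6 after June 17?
No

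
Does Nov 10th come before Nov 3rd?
No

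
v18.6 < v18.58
True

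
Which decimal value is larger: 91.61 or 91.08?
91.61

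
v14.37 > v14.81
False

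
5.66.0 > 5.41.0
True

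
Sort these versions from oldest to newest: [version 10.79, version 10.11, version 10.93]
[version 10.11, version 10.79, version 10.93]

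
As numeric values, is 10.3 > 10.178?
True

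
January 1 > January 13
False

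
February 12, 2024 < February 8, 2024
False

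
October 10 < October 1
False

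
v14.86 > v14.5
True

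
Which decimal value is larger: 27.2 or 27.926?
27.926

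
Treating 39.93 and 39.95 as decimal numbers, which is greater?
39.95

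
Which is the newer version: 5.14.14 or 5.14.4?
5.14.14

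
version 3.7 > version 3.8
False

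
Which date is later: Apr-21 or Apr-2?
Apr-21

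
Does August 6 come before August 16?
Yes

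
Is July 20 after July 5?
Yes. Day 20 comes after day 5 in July — this is a date comparison, not a decimal one (the decimal 7.20 would be smaller than 7.5).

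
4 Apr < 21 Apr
True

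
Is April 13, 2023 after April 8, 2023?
Yes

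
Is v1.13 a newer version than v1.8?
Yes. Version numbers are compared segment by segment as integers, not as decimals: minor version 13 > 8, so v1.13 > v1.8 (even though the decimal 1.13 < 1.8).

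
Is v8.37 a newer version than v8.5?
Yes. Version numbers are compared segment by segment as integers, not as decimals: minor version 37 > 5, so v8.37 > v8.5 (even though the decimal 8.37 < 8.5).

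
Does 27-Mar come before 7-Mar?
No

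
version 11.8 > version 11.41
False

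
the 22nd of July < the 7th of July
False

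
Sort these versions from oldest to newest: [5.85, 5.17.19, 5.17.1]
[5.17.1, 5.17.19, 5.85]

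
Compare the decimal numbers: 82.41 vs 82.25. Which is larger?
82.41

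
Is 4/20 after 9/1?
No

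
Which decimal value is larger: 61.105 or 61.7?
61.7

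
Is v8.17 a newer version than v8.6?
Yes. Version numbers are compared segment by segment as integers, not as decimals: minor version 17 > 6, so v8.17 > v8.6 (even though the decimal 8.17 < 8.6).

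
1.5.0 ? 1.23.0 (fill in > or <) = <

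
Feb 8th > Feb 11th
False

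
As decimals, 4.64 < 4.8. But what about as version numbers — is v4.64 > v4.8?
True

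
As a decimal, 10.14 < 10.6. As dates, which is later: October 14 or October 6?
October 14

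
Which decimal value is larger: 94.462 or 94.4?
94.462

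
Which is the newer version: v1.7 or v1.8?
v1.8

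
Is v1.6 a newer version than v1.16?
No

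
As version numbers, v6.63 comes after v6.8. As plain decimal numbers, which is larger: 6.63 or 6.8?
6.8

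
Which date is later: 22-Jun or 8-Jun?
22-Jun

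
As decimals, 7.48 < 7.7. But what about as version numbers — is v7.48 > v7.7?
True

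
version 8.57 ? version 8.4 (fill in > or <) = >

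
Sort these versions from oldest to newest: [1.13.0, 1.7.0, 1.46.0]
[1.7.0, 1.13.0, 1.46.0]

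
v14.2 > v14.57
False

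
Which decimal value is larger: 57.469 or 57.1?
57.469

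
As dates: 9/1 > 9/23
False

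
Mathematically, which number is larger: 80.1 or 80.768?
80.768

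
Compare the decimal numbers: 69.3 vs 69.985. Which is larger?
69.985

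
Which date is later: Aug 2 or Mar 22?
Aug 2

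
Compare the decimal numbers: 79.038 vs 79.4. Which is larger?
79.4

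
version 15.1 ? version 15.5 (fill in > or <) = <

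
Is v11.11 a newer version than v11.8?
Yes. Version numbers are compared segment by segment as integers, not as decimals: minor version 11 > 8, so v11.11 > v11.8 (even though the decimal 11.11 < 11.8).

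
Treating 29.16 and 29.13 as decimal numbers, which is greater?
29.16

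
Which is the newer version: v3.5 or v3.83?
v3.83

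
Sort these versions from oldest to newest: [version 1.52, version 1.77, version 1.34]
[version 1.34, version 1.52, version 1.77]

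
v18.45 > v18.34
True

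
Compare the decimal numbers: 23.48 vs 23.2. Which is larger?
23.48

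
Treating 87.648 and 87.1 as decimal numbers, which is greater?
87.648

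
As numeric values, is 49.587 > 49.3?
True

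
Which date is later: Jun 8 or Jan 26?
Jun 8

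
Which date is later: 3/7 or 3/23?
3/23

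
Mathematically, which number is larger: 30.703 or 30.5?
30.703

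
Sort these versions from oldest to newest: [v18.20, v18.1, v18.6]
[v18.1, v18.6, v18.20]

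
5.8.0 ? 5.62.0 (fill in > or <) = <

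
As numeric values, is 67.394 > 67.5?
False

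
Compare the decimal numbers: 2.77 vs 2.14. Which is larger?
2.77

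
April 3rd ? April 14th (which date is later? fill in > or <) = <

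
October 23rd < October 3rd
False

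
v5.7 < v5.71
True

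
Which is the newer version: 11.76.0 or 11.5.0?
11.76.0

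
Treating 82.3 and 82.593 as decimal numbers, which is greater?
82.593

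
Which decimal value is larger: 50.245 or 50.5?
50.5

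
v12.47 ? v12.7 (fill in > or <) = >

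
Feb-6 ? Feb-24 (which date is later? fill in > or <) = <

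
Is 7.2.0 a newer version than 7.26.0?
No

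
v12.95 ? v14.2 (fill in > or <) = <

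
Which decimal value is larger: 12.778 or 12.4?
12.778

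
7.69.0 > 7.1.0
True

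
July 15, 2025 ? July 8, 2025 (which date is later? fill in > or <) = >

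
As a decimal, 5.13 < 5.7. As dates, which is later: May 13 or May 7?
May 13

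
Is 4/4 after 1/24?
Yes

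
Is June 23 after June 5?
Yes. Day 23 comes after day 5 in June — this is a date comparison, not a decimal one (the decimal 6.23 would be smaller than 6.5).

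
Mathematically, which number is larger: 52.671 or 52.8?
52.8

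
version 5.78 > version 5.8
True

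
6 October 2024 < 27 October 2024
True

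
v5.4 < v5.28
True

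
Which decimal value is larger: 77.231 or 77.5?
77.5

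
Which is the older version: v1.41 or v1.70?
v1.41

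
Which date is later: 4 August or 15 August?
15 August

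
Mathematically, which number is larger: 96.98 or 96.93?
96.98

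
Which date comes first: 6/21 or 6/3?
6/3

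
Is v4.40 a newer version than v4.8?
Yes. Version numbers are compared segment by segment as integers, not as decimals: minor version 40 > 8, so v4.40 > v4.8 (even though the decimal 4.40 < 4.8).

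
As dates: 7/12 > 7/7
True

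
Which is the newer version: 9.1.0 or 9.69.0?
9.69.0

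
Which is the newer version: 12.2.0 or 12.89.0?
12.89.0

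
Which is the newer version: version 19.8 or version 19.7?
version 19.8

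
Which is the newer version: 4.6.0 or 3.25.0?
4.6.0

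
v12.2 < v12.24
True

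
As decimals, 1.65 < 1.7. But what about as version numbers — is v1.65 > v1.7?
True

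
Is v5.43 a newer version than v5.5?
Yes. Version numbers are compared segment by segment as integers, not as decimals: minor version 43 > 5, so v5.43 > v5.5 (even though the decimal 5.43 < 5.5).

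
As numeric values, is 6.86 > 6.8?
True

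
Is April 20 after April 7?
Yes. Day 20 comes after day 7 in April — this is a date comparison, not a decimal one (the decimal 4.20 would be smaller than 4.7).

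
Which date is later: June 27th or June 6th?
June 27th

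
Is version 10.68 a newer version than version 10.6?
Yes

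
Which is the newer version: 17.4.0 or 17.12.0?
17.12.0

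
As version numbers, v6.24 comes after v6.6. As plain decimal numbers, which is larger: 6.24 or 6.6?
6.6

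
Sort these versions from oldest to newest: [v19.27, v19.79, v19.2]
[v19.2, v19.27, v19.79]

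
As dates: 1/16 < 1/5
False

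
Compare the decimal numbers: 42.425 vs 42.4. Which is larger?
42.425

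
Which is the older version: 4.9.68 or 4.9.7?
4.9.7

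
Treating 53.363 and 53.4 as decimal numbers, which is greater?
53.4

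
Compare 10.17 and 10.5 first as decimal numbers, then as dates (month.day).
As decimals: 10.17 < 10.5. As dates: 10/17 is later than 10/5 (day 17 > day 5).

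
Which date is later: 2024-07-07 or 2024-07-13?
2024-07-13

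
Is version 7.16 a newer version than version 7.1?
Yes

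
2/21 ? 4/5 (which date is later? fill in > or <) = <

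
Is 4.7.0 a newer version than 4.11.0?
No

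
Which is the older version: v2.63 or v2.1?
v2.1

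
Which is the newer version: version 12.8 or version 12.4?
version 12.8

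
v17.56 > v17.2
True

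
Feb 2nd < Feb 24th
True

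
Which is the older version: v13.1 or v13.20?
v13.1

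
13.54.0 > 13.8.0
True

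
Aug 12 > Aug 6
True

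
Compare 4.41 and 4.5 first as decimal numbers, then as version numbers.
As decimals: 4.41 < 4.5. As versions: v4.41 > v4.5 (minor version 41 > 5).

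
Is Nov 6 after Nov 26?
No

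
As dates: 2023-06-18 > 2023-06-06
True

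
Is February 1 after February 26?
No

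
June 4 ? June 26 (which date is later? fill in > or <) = <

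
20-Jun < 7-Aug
True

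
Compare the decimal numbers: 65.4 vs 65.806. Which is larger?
65.806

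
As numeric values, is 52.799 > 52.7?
True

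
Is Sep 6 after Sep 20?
No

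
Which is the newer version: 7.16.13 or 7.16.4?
7.16.13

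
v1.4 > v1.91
False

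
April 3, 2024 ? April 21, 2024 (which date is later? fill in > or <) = <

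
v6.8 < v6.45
True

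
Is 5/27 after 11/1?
No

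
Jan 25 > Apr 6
False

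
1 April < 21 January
False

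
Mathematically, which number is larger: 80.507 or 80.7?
80.7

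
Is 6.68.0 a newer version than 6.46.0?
Yes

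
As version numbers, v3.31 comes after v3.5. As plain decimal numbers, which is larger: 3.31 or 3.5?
3.5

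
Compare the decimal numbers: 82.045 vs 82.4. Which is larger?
82.4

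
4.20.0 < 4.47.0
True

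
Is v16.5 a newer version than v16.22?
No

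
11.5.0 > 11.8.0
False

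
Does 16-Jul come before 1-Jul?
No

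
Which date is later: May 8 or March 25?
May 8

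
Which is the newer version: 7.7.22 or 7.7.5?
7.7.22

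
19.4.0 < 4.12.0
False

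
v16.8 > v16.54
False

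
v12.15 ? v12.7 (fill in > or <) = >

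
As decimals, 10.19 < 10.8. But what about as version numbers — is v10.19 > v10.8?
True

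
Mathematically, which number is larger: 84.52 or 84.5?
84.52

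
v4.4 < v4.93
True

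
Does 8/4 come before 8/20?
Yes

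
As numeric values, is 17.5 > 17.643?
False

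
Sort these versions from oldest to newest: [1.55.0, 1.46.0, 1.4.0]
[1.4.0, 1.46.0, 1.55.0]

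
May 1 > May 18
False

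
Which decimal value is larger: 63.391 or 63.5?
63.5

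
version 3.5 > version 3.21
False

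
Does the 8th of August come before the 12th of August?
Yes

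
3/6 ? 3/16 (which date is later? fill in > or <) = <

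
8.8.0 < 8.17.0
True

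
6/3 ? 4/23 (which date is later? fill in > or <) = >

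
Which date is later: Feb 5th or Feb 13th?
Feb 13th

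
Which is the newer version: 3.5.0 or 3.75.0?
3.75.0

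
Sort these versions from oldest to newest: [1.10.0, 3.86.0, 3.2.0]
[1.10.0, 3.2.0, 3.86.0]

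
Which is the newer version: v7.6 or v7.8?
v7.8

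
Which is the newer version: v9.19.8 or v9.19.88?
v9.19.88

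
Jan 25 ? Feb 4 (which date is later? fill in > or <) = <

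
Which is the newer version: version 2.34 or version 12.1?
version 12.1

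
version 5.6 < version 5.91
True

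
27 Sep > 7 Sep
True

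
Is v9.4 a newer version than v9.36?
No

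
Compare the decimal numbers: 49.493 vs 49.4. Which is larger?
49.493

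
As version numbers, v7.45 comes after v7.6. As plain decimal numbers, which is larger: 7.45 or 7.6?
7.6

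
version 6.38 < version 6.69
True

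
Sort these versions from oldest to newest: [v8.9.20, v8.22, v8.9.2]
[v8.9.2, v8.9.20, v8.22]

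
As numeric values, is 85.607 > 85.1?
True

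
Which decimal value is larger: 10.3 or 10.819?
10.819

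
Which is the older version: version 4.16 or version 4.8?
version 4.8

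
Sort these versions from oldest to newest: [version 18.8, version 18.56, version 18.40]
[version 18.8, version 18.40, version 18.56]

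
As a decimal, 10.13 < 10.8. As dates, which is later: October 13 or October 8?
October 13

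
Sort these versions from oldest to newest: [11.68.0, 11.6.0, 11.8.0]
[11.6.0, 11.8.0, 11.68.0]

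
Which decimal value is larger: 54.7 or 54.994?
54.994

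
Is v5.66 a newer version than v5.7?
Yes. Version numbers are compared segment by segment as integers, not as decimals: minor version 66 > 7, so v5.66 > v5.7 (even though the decimal 5.66 < 5.7).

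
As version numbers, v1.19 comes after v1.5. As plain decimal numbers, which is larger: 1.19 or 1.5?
1.5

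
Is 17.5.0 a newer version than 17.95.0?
No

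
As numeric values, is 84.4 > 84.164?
True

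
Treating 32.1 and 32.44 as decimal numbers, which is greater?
32.44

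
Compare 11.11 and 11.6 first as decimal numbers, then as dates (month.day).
As decimals: 11.11 < 11.6. As dates: 11/11 is later than 11/6 (day 11 > day 6).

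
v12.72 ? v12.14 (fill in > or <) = >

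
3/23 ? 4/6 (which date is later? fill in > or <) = <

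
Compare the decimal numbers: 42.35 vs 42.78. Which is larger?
42.78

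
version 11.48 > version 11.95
False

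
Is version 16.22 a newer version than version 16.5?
Yes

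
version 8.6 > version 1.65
True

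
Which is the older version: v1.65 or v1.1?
v1.1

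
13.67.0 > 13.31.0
True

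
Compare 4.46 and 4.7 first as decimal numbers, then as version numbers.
As decimals: 4.46 < 4.7. As versions: v4.46 > v4.7 (minor version 46 > 7).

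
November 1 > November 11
False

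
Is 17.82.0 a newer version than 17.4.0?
Yes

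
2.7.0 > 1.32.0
True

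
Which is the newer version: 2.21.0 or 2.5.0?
2.21.0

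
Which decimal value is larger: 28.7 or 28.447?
28.7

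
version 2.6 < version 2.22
True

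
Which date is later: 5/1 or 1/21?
5/1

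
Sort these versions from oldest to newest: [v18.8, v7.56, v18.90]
[v7.56, v18.8, v18.90]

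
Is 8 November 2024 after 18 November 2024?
No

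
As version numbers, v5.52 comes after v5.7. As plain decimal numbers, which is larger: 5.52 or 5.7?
5.7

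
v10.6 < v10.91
True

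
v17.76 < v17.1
False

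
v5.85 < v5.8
False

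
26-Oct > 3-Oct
True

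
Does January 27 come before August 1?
Yes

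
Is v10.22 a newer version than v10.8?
Yes. Version numbers are compared segment by segment as integers, not as decimals: minor version 22 > 8, so v10.22 > v10.8 (even though the decimal 10.22 < 10.8).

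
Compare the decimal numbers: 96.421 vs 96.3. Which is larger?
96.421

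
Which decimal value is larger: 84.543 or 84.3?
84.543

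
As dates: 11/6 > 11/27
False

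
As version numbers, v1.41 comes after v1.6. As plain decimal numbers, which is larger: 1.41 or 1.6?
1.6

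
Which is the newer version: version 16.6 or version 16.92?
version 16.92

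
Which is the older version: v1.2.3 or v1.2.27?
v1.2.3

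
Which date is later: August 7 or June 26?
August 7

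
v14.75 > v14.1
True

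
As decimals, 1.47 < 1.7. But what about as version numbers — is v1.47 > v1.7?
True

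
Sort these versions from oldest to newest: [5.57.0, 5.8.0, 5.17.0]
[5.8.0, 5.17.0, 5.57.0]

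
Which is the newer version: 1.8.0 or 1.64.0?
1.64.0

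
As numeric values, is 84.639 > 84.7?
False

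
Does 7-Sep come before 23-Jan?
No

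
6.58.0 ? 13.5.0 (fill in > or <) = <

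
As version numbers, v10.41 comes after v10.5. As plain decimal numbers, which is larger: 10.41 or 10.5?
10.5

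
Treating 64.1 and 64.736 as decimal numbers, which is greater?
64.736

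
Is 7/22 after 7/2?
Yes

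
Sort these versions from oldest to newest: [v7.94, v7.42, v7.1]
[v7.1, v7.42, v7.94]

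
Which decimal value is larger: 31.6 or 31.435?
31.6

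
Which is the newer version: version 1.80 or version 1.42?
version 1.80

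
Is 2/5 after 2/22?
No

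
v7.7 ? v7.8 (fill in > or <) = <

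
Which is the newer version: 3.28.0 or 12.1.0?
12.1.0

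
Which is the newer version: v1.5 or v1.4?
v1.5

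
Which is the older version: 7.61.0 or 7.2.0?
7.2.0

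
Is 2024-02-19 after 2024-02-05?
Yes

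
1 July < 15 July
True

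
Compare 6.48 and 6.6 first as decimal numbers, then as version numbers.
As decimals: 6.48 < 6.6. As versions: v6.48 > v6.6 (minor version 48 > 6).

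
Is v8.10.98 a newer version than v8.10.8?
Yes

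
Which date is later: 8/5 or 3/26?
8/5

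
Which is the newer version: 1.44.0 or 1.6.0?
1.44.0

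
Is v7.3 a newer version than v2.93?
Yes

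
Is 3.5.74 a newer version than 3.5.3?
Yes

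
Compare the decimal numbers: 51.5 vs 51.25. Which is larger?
51.5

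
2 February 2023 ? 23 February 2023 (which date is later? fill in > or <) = <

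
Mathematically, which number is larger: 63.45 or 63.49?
63.49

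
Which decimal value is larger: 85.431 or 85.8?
85.8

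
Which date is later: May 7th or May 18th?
May 18th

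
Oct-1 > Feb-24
True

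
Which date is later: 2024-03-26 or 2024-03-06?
2024-03-26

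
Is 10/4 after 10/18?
No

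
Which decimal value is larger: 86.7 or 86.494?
86.7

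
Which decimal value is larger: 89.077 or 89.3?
89.3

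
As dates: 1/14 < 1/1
False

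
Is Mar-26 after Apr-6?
No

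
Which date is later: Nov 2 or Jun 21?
Nov 2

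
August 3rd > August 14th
False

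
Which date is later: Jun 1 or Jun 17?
Jun 17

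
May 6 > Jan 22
True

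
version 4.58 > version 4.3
True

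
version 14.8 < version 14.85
True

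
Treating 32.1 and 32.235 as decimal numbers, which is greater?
32.235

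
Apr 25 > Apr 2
True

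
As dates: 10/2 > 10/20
False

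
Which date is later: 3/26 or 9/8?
9/8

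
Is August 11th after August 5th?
Yes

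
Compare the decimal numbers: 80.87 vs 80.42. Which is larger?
80.87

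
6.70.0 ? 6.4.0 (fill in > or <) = >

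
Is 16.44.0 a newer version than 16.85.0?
No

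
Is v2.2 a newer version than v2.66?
No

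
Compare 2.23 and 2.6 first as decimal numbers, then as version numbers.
As decimals: 2.23 < 2.6. As versions: v2.23 > v2.6 (minor version 23 > 6).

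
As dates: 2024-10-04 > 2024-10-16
False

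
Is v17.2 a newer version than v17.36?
No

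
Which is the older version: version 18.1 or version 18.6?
version 18.1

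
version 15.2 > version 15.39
False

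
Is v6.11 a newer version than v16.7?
No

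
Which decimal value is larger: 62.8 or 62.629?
62.8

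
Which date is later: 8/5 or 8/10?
8/10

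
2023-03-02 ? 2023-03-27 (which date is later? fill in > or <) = <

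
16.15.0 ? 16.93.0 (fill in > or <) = <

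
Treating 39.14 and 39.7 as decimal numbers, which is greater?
39.7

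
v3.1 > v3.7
False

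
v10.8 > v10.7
True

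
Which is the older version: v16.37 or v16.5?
v16.5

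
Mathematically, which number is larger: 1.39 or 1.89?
1.89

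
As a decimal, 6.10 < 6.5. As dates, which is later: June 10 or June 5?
June 10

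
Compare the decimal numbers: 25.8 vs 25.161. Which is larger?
25.8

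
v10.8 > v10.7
True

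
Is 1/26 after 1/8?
Yes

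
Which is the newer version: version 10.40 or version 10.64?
version 10.64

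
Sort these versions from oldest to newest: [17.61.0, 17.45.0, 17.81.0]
[17.45.0, 17.61.0, 17.81.0]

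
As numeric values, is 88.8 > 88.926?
False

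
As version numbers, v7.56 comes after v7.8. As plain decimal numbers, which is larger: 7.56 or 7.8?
7.8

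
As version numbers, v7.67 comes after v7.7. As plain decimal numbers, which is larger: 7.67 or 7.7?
7.7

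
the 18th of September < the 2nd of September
False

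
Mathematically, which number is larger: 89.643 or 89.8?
89.8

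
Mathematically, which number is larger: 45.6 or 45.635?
45.635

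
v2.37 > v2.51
False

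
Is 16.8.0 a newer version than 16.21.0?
No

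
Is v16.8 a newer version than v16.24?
No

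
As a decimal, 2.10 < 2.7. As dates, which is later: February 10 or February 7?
February 10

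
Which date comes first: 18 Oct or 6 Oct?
6 Oct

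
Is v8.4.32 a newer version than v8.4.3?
Yes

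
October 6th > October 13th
False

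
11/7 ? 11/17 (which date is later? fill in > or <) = <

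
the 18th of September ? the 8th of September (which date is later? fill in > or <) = >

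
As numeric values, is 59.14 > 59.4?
False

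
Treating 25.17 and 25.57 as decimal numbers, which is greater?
25.57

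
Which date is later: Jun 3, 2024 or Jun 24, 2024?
Jun 24, 2024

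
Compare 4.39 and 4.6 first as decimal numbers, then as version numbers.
As decimals: 4.39 < 4.6. As versions: v4.39 > v4.6 (minor version 39 > 6).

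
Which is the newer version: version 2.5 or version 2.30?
version 2.30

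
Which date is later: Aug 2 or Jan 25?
Aug 2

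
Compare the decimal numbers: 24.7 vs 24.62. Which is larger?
24.7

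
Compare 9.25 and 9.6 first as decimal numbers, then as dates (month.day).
As decimals: 9.25 < 9.6. As dates: 9/25 is later than 9/6 (day 25 > day 6).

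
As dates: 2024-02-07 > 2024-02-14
False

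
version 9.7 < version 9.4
False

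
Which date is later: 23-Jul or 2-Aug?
2-Aug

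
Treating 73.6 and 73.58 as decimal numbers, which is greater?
73.6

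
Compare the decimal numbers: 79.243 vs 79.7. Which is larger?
79.7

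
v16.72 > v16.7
True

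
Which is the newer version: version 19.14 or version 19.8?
version 19.14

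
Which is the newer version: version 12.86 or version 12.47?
version 12.86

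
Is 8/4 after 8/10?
No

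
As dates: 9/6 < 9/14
True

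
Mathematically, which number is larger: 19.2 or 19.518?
19.518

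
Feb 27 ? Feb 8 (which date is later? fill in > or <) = >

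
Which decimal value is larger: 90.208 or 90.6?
90.6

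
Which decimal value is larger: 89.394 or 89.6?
89.6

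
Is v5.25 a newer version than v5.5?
Yes. Version numbers are compared segment by segment as integers, not as decimals: minor version 25 > 5, so v5.25 > v5.5 (even though the decimal 5.25 < 5.5).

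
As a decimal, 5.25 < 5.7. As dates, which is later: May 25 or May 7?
May 25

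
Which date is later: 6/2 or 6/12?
6/12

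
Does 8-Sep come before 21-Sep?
Yes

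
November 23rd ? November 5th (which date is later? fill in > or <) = >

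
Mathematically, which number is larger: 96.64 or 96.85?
96.85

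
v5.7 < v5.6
False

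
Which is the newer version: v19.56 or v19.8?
v19.56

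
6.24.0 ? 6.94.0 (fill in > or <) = <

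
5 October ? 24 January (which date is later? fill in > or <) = >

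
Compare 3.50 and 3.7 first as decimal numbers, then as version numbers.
As decimals: 3.50 < 3.7. As versions: v3.50 > v3.7 (minor version 50 > 7).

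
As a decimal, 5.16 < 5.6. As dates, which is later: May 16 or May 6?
May 16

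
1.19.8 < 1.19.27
True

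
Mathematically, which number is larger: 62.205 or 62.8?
62.8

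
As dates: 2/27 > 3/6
False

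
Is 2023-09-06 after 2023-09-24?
No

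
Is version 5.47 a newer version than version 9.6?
No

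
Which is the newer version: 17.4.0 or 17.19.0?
17.19.0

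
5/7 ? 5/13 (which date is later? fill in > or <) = <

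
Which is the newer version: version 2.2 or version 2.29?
version 2.29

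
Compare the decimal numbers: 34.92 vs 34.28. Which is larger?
34.92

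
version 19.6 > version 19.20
False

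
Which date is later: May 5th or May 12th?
May 12th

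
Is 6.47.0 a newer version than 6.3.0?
Yes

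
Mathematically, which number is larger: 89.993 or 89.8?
89.993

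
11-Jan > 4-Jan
True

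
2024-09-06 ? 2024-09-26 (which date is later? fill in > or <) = <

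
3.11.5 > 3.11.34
False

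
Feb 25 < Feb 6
False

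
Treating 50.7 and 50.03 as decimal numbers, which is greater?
50.7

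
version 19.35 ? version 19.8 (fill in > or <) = >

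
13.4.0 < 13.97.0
True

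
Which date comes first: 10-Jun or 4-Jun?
4-Jun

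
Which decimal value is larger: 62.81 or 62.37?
62.81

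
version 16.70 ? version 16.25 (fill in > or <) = >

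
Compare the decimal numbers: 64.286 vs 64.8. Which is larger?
64.8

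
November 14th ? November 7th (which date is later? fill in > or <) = >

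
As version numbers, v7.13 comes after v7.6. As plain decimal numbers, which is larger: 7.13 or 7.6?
7.6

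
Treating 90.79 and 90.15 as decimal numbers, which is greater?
90.79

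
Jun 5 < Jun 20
True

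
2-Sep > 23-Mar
True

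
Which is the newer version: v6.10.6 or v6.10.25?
v6.10.25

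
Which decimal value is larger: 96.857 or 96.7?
96.857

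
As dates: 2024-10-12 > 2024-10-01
True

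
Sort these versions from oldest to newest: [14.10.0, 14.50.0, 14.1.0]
[14.1.0, 14.10.0, 14.50.0]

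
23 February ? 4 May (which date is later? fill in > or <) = <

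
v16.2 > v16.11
False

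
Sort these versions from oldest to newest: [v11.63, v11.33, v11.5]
[v11.5, v11.33, v11.63]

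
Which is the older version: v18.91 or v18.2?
v18.2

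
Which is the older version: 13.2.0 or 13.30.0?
13.2.0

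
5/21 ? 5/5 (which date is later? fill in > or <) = >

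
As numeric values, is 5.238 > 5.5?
False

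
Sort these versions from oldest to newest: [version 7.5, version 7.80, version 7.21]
[version 7.5, version 7.21, version 7.80]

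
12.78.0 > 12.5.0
True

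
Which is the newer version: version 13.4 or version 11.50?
version 13.4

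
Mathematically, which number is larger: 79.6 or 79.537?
79.6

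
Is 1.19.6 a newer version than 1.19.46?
No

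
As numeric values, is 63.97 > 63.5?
True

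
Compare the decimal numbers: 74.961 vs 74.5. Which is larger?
74.961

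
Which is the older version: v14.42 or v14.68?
v14.42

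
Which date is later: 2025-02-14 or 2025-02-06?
2025-02-14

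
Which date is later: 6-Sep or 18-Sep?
18-Sep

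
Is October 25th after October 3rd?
Yes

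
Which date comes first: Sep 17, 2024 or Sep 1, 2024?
Sep 1, 2024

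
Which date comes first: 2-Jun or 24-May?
24-May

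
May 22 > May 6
True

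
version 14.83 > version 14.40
True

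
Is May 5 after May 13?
No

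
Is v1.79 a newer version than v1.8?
Yes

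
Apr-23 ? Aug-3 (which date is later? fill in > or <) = <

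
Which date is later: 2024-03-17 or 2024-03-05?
2024-03-17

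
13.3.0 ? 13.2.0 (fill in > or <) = >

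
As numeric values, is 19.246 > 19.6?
False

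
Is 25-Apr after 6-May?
No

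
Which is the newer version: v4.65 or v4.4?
v4.65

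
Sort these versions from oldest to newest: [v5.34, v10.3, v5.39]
[v5.34, v5.39, v10.3]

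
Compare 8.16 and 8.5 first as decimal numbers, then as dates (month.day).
As decimals: 8.16 < 8.5. As dates: 8/16 is later than 8/5 (day 16 > day 5).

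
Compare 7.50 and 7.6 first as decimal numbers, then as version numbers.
As decimals: 7.50 < 7.6. As versions: v7.50 > v7.6 (minor version 50 > 6).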